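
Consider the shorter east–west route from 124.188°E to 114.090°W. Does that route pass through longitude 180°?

Naïve |-114.090 − 124.188| = 238.278° > 180°, so the shorter arc goes the other way round — across 180°.
Signed shortest Δλ = ((-114.090 − 124.188 + 180) mod 360) − 180 = 121.722°.
Going east by 121.722° from +124.188° passes through 180° before reaching -114.090°.

Yes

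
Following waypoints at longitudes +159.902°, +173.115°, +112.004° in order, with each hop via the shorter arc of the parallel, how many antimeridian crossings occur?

Leg 1: +159.902° → +173.115°, shortest Δλ = 13.213° (east) — does not cross 180°.
Leg 2: +173.115° → +112.004°, shortest Δλ = -61.111° (west) — does not cross 180°.
Total crossings: 0.

0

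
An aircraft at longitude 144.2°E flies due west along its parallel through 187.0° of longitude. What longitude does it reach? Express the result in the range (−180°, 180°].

42.8°W

Start at +144.2°; shift −187.0° → -42.8°.
-42.8° already lies in (−180°, 180°].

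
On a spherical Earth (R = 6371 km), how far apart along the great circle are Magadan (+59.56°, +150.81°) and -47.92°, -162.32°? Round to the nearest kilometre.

12684 km

Δλ = -162.32 − 150.81 = -313.13°; wrapped into (−180°, 180°]: 46.87°.
Δφ = -47.92 − 59.56 = -107.48°.
a = sin²(Δφ/2) + cos φ₁ · cos φ₂ · sin²(Δλ/2) = 0.703891.
c = 2·atan2(√a, √(1−a)) = 1.99082 rad → d = 6371·c ≈ 12683.51 km.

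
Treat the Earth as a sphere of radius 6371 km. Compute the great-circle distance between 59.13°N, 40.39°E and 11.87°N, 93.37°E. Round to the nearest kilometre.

6826 km

Δλ = 93.37 − 40.39 = 52.98°.
Δφ = 11.87 − 59.13 = -47.26°.
a = sin²(Δφ/2) + cos φ₁ · cos φ₂ · sin²(Δλ/2) = 0.260562.
c = 2·atan2(√a, √(1−a)) = 1.07142 rad → d = 6371·c ≈ 6826.03 km.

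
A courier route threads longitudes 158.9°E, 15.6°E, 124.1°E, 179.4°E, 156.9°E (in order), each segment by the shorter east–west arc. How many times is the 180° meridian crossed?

Leg 1: +158.9° → +15.6°, shortest Δλ = -143.3° (west) — does not cross 180°.
Leg 2: +15.6° → +124.1°, shortest Δλ = 108.5° (east) — does not cross 180°.
Leg 3: +124.1° → +179.4°, shortest Δλ = 55.3° (east) — does not cross 180°.
Leg 4: +179.4° → +156.9°, shortest Δλ = -22.5° (west) — does not cross 180°.
Total crossings: 0.

0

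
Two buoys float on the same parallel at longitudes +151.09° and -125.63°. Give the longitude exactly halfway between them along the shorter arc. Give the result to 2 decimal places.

-167.27°

Signed shortest Δλ from +151.09° to -125.63° is +83.28°.
Midpoint longitude = +151.09° + (+83.28°)/2 = +151.09° + 41.64° = +192.73°.
Normalise into (−180°, 180°]: -167.27°.
(The naïve average (+151.09 + -125.63)/2 = 12.73° is on the wrong side of the globe.)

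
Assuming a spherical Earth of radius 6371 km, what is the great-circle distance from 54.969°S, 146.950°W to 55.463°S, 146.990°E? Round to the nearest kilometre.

4029 km

Δλ = 146.990 − -146.950 = 293.940°; wrapped into (−180°, 180°]: -66.060°.
Δφ = -55.463 − -54.969 = -0.494°.
a = sin²(Δφ/2) + cos φ₁ · cos φ₂ · sin²(Δλ/2) = 0.096708.
c = 2·atan2(√a, √(1−a)) = 0.63245 rad → d = 6371·c ≈ 4029.32 km.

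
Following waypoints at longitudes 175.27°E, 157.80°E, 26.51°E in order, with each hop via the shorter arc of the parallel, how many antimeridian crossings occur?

Leg 1: +175.27° → +157.80°, shortest Δλ = -17.47° (west) — does not cross 180°.
Leg 2: +157.80° → +26.51°, shortest Δλ = -131.29° (west) — does not cross 180°.
Total crossings: 0.

0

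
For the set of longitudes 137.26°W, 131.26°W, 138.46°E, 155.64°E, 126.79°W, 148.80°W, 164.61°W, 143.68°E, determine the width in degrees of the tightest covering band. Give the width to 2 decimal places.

Sort the longitudes: -164.61°, -148.80°, -137.26°, -131.26°, -126.79°, +138.46°, +143.68°, +155.64°.
Eastward gaps between consecutive values (wrapping around): 15.81°, 11.54°, 6.00°, 4.47°, 265.25°, 5.22°, 11.96°, 39.75°.
Largest gap = 265.25° ⇒ minimal covering band is its complement: 360° − 265.25° = 94.75°.
Band runs from +138.46° eastward to -126.79°, crossing the antimeridian.

94.75°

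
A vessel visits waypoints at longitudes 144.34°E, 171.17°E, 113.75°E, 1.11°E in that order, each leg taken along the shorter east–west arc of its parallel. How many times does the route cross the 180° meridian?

0

Leg 1: +144.34° → +171.17°, shortest Δλ = 26.83° (east) — does not cross 180°.
Leg 2: +171.17° → +113.75°, shortest Δλ = -57.42° (west) — does not cross 180°.
Leg 3: +113.75° → +1.11°, shortest Δλ = -112.64° (west) — does not cross 180°.
Total crossings: 0.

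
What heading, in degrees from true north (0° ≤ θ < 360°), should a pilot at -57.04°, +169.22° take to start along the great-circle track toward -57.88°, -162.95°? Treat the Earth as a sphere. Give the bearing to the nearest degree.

Δλ = -162.95 − 169.22 = -332.17°; wrapped into (−180°, 180°]: 27.83°.
θ = atan2( sin Δλ · cos φ₂ , cos φ₁ · sin φ₂ − sin φ₁ · cos φ₂ · cos Δλ )
  = atan2(0.24822, -0.06626) = 104.946° → normalised to [0°, 360°): 104.946°.

105°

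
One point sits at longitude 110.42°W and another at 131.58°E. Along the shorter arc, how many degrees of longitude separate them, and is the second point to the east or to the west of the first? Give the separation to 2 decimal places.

Raw difference: 131.58 − -110.42 = 242.0°.
Normalise into (−180°, 180°]: 242.0° − 360° = -118.0°.
Negative ⇒ the second point lies to the west; separation 118.00°.

118.00° west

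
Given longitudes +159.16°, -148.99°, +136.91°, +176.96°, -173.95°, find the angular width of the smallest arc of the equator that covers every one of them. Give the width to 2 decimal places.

74.10°

Sort the longitudes: -173.95°, -148.99°, +136.91°, +159.16°, +176.96°.
Eastward gaps between consecutive values (wrapping around): 24.96°, 285.90°, 22.25°, 17.80°, 9.09°.
Largest gap = 285.90° ⇒ minimal covering band is its complement: 360° − 285.90° = 74.10°.
Band runs from +136.91° eastward to -148.99°, crossing the antimeridian.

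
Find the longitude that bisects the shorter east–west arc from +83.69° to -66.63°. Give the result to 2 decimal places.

+8.53°

Signed shortest Δλ from +83.69° to -66.63° is -150.32°.
Midpoint longitude = +83.69° + (-150.32°)/2 = +83.69° − 75.16° = +8.53°.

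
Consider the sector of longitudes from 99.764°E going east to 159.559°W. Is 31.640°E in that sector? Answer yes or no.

Band width going east from +99.764° to -159.559°: ((-159.559 − 99.764) mod 360) = 100.677°.
Offset of +31.640° east of the west edge: ((31.640 − 99.764) mod 360) = 291.876°.
291.876° > 100.677° ⇒ outside.

No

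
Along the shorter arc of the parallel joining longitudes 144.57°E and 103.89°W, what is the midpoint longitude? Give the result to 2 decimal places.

159.66°W

Signed shortest Δλ from +144.57° to -103.89° is +111.54°.
Midpoint longitude = +144.57° + (+111.54°)/2 = +144.57° + 55.77° = +200.34°.
Normalise into (−180°, 180°]: -159.66°.
(The naïve average (+144.57 + -103.89)/2 = 20.34° is on the wrong side of the globe.)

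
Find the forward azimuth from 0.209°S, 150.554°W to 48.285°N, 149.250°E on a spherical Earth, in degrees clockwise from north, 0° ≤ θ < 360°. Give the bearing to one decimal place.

Δλ = 149.250 − -150.554 = 299.804°; wrapped into (−180°, 180°]: -60.196°.
θ = atan2( sin Δλ · cos φ₂ , cos φ₁ · sin φ₂ − sin φ₁ · cos φ₂ · cos Δλ )
  = atan2(-0.57741, 0.74767) = -37.678° → normalised to [0°, 360°): 322.322°.

322.3°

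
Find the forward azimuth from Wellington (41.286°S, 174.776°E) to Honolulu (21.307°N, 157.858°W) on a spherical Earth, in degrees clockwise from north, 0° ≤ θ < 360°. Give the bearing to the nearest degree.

Δλ = -157.858 − 174.776 = -332.634°; wrapped into (−180°, 180°]: 27.366°.
θ = atan2( sin Δλ · cos φ₂ , cos φ₁ · sin φ₂ − sin φ₁ · cos φ₂ · cos Δλ )
  = atan2(0.42825, 0.81897) = 27.606° → normalised to [0°, 360°): 27.606°.

28°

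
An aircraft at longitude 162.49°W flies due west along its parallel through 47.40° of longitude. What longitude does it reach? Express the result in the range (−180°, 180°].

150.11°E

Start at -162.49°; shift −47.40° → -209.89°.
-209.89° lies outside (−180°, 180°]; add 360° → +150.11°.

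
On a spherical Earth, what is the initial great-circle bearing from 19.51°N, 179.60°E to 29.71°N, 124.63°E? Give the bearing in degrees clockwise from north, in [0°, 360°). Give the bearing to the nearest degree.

293°

Δλ = 124.63 − 179.60 = -54.97°.
θ = atan2( sin Δλ · cos φ₂ , cos φ₁ · sin φ₂ − sin φ₁ · cos φ₂ · cos Δλ )
  = atan2(-0.71121, 0.30065) = -67.085° → normalised to [0°, 360°): 292.915°.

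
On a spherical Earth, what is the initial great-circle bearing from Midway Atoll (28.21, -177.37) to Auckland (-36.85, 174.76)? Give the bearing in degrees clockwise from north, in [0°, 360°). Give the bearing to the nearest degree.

187°

Δλ = 174.76 − -177.37 = 352.13°; wrapped into (−180°, 180°]: -7.87°.
θ = atan2( sin Δλ · cos φ₂ , cos φ₁ · sin φ₂ − sin φ₁ · cos φ₂ · cos Δλ )
  = atan2(-0.10957, -0.90319) = -173.083° → normalised to [0°, 360°): 186.917°.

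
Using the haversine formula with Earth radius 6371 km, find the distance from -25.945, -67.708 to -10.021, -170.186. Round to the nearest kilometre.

Δλ = -170.186 − -67.708 = -102.478°.
Δφ = -10.021 − -25.945 = 15.924°.
a = sin²(Δφ/2) + cos φ₁ · cos φ₂ · sin²(Δλ/2) = 0.557597.
c = 2·atan2(√a, √(1−a)) = 1.68625 rad → d = 6371·c ≈ 10743.08 km.

10743 km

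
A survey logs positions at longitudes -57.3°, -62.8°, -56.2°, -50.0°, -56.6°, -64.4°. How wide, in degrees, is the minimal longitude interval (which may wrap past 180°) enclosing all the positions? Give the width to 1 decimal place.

14.4°

Sort the longitudes: -64.4°, -62.8°, -57.3°, -56.6°, -56.2°, -50.0°.
Eastward gaps between consecutive values (wrapping around): 1.6°, 5.5°, 0.7°, 0.4°, 6.2°, 345.6°.
Largest gap = 345.6° ⇒ minimal covering band is its complement: 360° − 345.6° = 14.4°.
Band runs from -64.4° eastward to -50.0°.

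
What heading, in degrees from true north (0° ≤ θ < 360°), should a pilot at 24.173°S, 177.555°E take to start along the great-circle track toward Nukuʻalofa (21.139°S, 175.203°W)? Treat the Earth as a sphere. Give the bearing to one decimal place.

67.0°

Δλ = -175.203 − 177.555 = -352.758°; wrapped into (−180°, 180°]: 7.242°.
θ = atan2( sin Δλ · cos φ₂ , cos φ₁ · sin φ₂ − sin φ₁ · cos φ₂ · cos Δλ )
  = atan2(0.11758, 0.04988) = 67.011° → normalised to [0°, 360°): 67.011°.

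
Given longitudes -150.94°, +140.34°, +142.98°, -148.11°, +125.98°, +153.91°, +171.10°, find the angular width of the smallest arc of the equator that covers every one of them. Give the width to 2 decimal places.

85.91°

Sort the longitudes: -150.94°, -148.11°, +125.98°, +140.34°, +142.98°, +153.91°, +171.10°.
Eastward gaps between consecutive values (wrapping around): 2.83°, 274.09°, 14.36°, 2.64°, 10.93°, 17.19°, 37.96°.
Largest gap = 274.09° ⇒ minimal covering band is its complement: 360° − 274.09° = 85.91°.
Band runs from +125.98° eastward to -148.11°, crossing the antimeridian.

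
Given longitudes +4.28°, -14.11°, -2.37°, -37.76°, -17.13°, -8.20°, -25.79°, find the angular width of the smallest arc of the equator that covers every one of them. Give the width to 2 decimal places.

42.04°

Sort the longitudes: -37.76°, -25.79°, -17.13°, -14.11°, -8.20°, -2.37°, +4.28°.
Eastward gaps between consecutive values (wrapping around): 11.97°, 8.66°, 3.02°, 5.91°, 5.83°, 6.65°, 317.96°.
Largest gap = 317.96° ⇒ minimal covering band is its complement: 360° − 317.96° = 42.04°.
Band runs from -37.76° eastward to +4.28°.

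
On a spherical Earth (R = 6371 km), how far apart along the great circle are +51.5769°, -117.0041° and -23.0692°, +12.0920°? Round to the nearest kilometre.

14664 km

Δλ = 12.0920 − -117.0041 = 129.0961°.
Δφ = -23.0692 − 51.5769 = -74.6461°.
a = sin²(Δφ/2) + cos φ₁ · cos φ₂ · sin²(Δλ/2) = 0.833778.
c = 2·atan2(√a, √(1−a)) = 2.30172 rad → d = 6371·c ≈ 14664.24 km.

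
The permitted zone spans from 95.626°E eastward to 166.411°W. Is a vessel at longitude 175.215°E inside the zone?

Band width going east from +95.626° to -166.411°: ((-166.411 − 95.626) mod 360) = 97.963°.
Offset of +175.215° east of the west edge: ((175.215 − 95.626) mod 360) = 79.589°.
79.589° ≤ 97.963° ⇒ inside.

Yes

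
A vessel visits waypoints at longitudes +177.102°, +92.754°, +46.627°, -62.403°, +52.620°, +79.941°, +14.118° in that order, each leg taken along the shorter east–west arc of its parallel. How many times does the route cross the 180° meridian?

0

Leg 1: +177.102° → +92.754°, shortest Δλ = -84.348° (west) — does not cross 180°.
Leg 2: +92.754° → +46.627°, shortest Δλ = -46.127° (west) — does not cross 180°.
Leg 3: +46.627° → -62.403°, shortest Δλ = -109.03° (west) — does not cross 180°.
Leg 4: -62.403° → +52.620°, shortest Δλ = 115.023° (east) — does not cross 180°.
Leg 5: +52.620° → +79.941°, shortest Δλ = 27.321° (east) — does not cross 180°.
Leg 6: +79.941° → +14.118°, shortest Δλ = -65.823° (west) — does not cross 180°.
Total crossings: 0.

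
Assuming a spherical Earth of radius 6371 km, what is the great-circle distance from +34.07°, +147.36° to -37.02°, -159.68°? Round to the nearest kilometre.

Δλ = -159.68 − 147.36 = -307.04°; wrapped into (−180°, 180°]: 52.96°.
Δφ = -37.02 − 34.07 = -71.09°.
a = sin²(Δφ/2) + cos φ₁ · cos φ₂ · sin²(Δλ/2) = 0.469450.
c = 2·atan2(√a, √(1−a)) = 1.50966 rad → d = 6371·c ≈ 9618.03 km.

9618 km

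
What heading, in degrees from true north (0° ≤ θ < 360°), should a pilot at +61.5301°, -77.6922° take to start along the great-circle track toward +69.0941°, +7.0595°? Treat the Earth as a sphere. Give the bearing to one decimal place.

40.5°

Δλ = 7.0595 − -77.6922 = 84.7517°.
θ = atan2( sin Δλ · cos φ₂ , cos φ₁ · sin φ₂ − sin φ₁ · cos φ₂ · cos Δλ )
  = atan2(0.35534, 0.41662) = 40.461° → normalised to [0°, 360°): 40.461°.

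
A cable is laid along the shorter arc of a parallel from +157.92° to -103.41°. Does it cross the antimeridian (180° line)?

Naïve |-103.41 − 157.92| = 261.33° > 180°, so the shorter arc goes the other way round — across 180°.
Signed shortest Δλ = ((-103.41 − 157.92 + 180) mod 360) − 180 = 98.67°.
Going east by 98.67° from +157.92° passes through 180° before reaching -103.41°.

Yes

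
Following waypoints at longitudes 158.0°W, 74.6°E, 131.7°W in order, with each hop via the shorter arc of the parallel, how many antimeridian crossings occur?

2

Leg 1: -158.0° → +74.6°, shortest Δλ = -127.4° (west) — crosses 180°.
Leg 2: +74.6° → -131.7°, shortest Δλ = 153.7° (east) — crosses 180°.
Total crossings: 2.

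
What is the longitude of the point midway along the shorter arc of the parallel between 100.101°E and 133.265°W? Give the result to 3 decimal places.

Signed shortest Δλ from +100.101° to -133.265° is +126.634°.
Midpoint longitude = +100.101° + (+126.634°)/2 = +100.101° + 63.317° = +163.418°.
(The naïve average (+100.101 + -133.265)/2 = -16.582° is on the wrong side of the globe.)

163.418°E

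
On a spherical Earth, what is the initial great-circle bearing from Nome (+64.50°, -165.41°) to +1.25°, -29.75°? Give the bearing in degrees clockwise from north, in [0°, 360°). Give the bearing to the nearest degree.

47°

Δλ = -29.75 − -165.41 = 135.66°.
θ = atan2( sin Δλ · cos φ₂ , cos φ₁ · sin φ₂ − sin φ₁ · cos φ₂ · cos Δλ )
  = atan2(0.69875, 0.65477) = 46.861° → normalised to [0°, 360°): 46.861°.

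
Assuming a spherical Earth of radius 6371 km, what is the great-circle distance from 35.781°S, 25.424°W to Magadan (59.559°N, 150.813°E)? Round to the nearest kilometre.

Δλ = 150.813 − -25.424 = 176.237°.
Δφ = 59.559 − -35.781 = 95.340°.
a = sin²(Δφ/2) + cos φ₁ · cos φ₂ · sin²(Δλ/2) = 0.957114.
c = 2·atan2(√a, √(1−a)) = 2.72440 rad → d = 6371·c ≈ 17357.13 km.

17357 km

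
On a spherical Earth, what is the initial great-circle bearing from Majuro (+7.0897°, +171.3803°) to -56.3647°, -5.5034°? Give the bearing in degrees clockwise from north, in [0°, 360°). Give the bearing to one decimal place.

182.3°

Δλ = -5.5034 − 171.3803 = -176.8837°.
θ = atan2( sin Δλ · cos φ₂ , cos φ₁ · sin φ₂ − sin φ₁ · cos φ₂ · cos Δλ )
  = atan2(-0.03011, -0.75795) = -177.725° → normalised to [0°, 360°): 182.275°.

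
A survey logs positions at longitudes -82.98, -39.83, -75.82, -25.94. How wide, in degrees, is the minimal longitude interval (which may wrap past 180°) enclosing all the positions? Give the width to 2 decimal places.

57.04°

Sort the longitudes: -82.98°, -75.82°, -39.83°, -25.94°.
Eastward gaps between consecutive values (wrapping around): 7.16°, 35.99°, 13.89°, 302.96°.
Largest gap = 302.96° ⇒ minimal covering band is its complement: 360° − 302.96° = 57.04°.
Band runs from -82.98° eastward to -25.94°.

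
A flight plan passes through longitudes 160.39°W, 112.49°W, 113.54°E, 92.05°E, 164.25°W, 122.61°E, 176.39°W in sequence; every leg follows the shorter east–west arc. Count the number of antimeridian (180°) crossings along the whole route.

Leg 1: -160.39° → -112.49°, shortest Δλ = 47.9° (east) — does not cross 180°.
Leg 2: -112.49° → +113.54°, shortest Δλ = -133.97° (west) — crosses 180°.
Leg 3: +113.54° → +92.05°, shortest Δλ = -21.49° (west) — does not cross 180°.
Leg 4: +92.05° → -164.25°, shortest Δλ = 103.7° (east) — crosses 180°.
Leg 5: -164.25° → +122.61°, shortest Δλ = -73.14° (west) — crosses 180°.
Leg 6: +122.61° → -176.39°, shortest Δλ = 61.0° (east) — crosses 180°.
Total crossings: 4.

4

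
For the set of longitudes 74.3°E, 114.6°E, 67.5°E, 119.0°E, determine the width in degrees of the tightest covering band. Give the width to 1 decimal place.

51.5°

Sort the longitudes: +67.5°, +74.3°, +114.6°, +119.0°.
Eastward gaps between consecutive values (wrapping around): 6.8°, 40.3°, 4.4°, 308.5°.
Largest gap = 308.5° ⇒ minimal covering band is its complement: 360° − 308.5° = 51.5°.
Band runs from +67.5° eastward to +119.0°.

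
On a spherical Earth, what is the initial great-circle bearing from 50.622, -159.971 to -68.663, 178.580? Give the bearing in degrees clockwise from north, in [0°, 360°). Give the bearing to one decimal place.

Δλ = 178.580 − -159.971 = 338.551°; wrapped into (−180°, 180°]: -21.449°.
θ = atan2( sin Δλ · cos φ₂ , cos φ₁ · sin φ₂ − sin φ₁ · cos φ₂ · cos Δλ )
  = atan2(-0.13305, -0.85272) = -171.132° → normalised to [0°, 360°): 188.868°.

188.9°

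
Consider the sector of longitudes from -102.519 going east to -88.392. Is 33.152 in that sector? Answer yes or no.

Band width going east from -102.519° to -88.392°: ((-88.392 − -102.519) mod 360) = 14.127°.
Offset of +33.152° east of the west edge: ((33.152 − -102.519) mod 360) = 135.671°.
135.671° > 14.127° ⇒ outside.

No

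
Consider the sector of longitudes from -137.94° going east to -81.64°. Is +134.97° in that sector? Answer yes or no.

No

Band width going east from -137.94° to -81.64°: ((-81.64 − -137.94) mod 360) = 56.30°.
Offset of +134.97° east of the west edge: ((134.97 − -137.94) mod 360) = 272.91°.
272.91° > 56.30° ⇒ outside.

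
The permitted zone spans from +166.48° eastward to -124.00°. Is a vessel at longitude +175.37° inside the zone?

Yes

Band width going east from +166.48° to -124.00°: ((-124.00 − 166.48) mod 360) = 69.52°.
Offset of +175.37° east of the west edge: ((175.37 − 166.48) mod 360) = 8.89°.
8.89° ≤ 69.52° ⇒ inside.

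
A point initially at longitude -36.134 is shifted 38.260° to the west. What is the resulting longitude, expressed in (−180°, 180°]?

-74.394°

Start at -36.134°; shift −38.260° → -74.394°.
-74.394° already lies in (−180°, 180°].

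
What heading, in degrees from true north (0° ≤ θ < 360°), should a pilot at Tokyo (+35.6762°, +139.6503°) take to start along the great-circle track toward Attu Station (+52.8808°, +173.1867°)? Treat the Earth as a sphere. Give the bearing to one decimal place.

Δλ = 173.1867 − 139.6503 = 33.5364°.
θ = atan2( sin Δλ · cos φ₂ , cos φ₁ · sin φ₂ − sin φ₁ · cos φ₂ · cos Δλ )
  = atan2(0.33340, 0.35437) = 43.253° → normalised to [0°, 360°): 43.253°.

43.3°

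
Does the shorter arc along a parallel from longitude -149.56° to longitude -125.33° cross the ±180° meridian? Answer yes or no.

No

Signed shortest Δλ = ((-125.33 − -149.56 + 180) mod 360) − 180 = 24.23°.
Going east by 24.23° from -149.56° reaches -125.33° without touching 180°.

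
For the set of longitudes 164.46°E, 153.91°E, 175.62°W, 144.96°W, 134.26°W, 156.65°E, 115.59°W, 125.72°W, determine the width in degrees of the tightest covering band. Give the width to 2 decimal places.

90.50°

Sort the longitudes: -175.62°, -144.96°, -134.26°, -125.72°, -115.59°, +153.91°, +156.65°, +164.46°.
Eastward gaps between consecutive values (wrapping around): 30.66°, 10.70°, 8.54°, 10.13°, 269.50°, 2.74°, 7.81°, 19.92°.
Largest gap = 269.50° ⇒ minimal covering band is its complement: 360° − 269.50° = 90.50°.
Band runs from +153.91° eastward to -115.59°, crossing the antimeridian.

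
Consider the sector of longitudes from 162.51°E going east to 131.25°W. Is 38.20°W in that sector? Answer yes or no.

Band width going east from +162.51° to -131.25°: ((-131.25 − 162.51) mod 360) = 66.24°.
Offset of -38.20° east of the west edge: ((-38.20 − 162.51) mod 360) = 159.29°.
159.29° > 66.24° ⇒ outside.

No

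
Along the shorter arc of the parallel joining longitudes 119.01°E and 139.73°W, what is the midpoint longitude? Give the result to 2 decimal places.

169.64°E

Signed shortest Δλ from +119.01° to -139.73° is +101.26°.
Midpoint longitude = +119.01° + (+101.26°)/2 = +119.01° + 50.63° = +169.64°.
(The naïve average (+119.01 + -139.73)/2 = -10.36° is on the wrong side of the globe.)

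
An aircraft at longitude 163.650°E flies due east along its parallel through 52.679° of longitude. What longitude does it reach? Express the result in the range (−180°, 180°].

Start at +163.650°; shift +52.679° → +216.329°.
+216.329° lies outside (−180°, 180°]; subtract 360° → -143.671°.

143.671°W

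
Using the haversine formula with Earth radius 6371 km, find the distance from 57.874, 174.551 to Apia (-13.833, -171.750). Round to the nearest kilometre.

8072 km

Δλ = -171.750 − 174.551 = -346.301°; wrapped into (−180°, 180°]: 13.699°.
Δφ = -13.833 − 57.874 = -71.707°.
a = sin²(Δφ/2) + cos φ₁ · cos φ₂ · sin²(Δλ/2) = 0.350406.
c = 2·atan2(√a, √(1−a)) = 1.26696 rad → d = 6371·c ≈ 8071.77 km.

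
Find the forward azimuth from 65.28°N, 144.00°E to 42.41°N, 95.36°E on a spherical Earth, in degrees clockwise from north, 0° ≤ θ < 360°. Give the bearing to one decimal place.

253.8°

Δλ = 95.36 − 144.00 = -48.64°.
θ = atan2( sin Δλ · cos φ₂ , cos φ₁ · sin φ₂ − sin φ₁ · cos φ₂ · cos Δλ )
  = atan2(-0.55418, -0.16114) = -106.213° → normalised to [0°, 360°): 253.787°.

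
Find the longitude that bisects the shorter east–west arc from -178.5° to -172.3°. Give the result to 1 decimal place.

Signed shortest Δλ from -178.5° to -172.3° is +6.2°.
Midpoint longitude = -178.5° + (+6.2°)/2 = -178.5° + 3.1° = -175.4°.

-175.4°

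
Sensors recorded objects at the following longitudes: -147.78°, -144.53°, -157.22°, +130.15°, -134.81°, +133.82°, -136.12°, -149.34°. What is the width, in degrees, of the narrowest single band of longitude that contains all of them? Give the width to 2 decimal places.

Sort the longitudes: -157.22°, -149.34°, -147.78°, -144.53°, -136.12°, -134.81°, +130.15°, +133.82°.
Eastward gaps between consecutive values (wrapping around): 7.88°, 1.56°, 3.25°, 8.41°, 1.31°, 264.96°, 3.67°, 68.96°.
Largest gap = 264.96° ⇒ minimal covering band is its complement: 360° − 264.96° = 95.04°.
Band runs from +130.15° eastward to -134.81°, crossing the antimeridian.

95.04°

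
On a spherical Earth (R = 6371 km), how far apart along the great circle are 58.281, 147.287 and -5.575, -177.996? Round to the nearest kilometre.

7747 km

Δλ = -177.996 − 147.287 = -325.283°; wrapped into (−180°, 180°]: 34.717°.
Δφ = -5.575 − 58.281 = -63.856°.
a = sin²(Δφ/2) + cos φ₁ · cos φ₂ · sin²(Δλ/2) = 0.326263.
c = 2·atan2(√a, √(1−a)) = 1.21592 rad → d = 6371·c ≈ 7746.63 km.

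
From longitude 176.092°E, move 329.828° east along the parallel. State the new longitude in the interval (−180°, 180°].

145.920°E

Start at +176.092°; shift +329.828° → +505.920°.
+505.920° lies outside (−180°, 180°]; subtract 360° → +145.920°.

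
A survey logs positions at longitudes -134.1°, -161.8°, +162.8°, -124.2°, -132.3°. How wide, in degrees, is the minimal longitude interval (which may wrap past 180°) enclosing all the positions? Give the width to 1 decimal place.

Sort the longitudes: -161.8°, -134.1°, -132.3°, -124.2°, +162.8°.
Eastward gaps between consecutive values (wrapping around): 27.7°, 1.8°, 8.1°, 287.0°, 35.4°.
Largest gap = 287.0° ⇒ minimal covering band is its complement: 360° − 287.0° = 73.0°.
Band runs from +162.8° eastward to -124.2°, crossing the antimeridian.

73.0°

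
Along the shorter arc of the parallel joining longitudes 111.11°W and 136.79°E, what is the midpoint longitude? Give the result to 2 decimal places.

Signed shortest Δλ from -111.11° to +136.79° is -112.10°.
Midpoint longitude = -111.11° + (-112.10°)/2 = -111.11° − 56.05° = -167.16°.
(The naïve average (-111.11 + +136.79)/2 = 12.84° is on the wrong side of the globe.)

167.16°W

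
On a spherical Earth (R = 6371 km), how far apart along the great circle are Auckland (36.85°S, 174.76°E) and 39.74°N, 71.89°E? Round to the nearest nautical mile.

7287 nmi

Δλ = 71.89 − 174.76 = -102.87°.
Δφ = 39.74 − -36.85 = 76.59°.
a = sin²(Δφ/2) + cos φ₁ · cos φ₂ · sin²(Δλ/2) = 0.760231.
c = 2·atan2(√a, √(1−a)) = 2.11819 rad → d = 6371·c ≈ 13494.98 km ≈ 7286.71 nmi.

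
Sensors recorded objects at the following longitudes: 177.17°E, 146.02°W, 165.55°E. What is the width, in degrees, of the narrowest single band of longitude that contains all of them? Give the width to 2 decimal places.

Sort the longitudes: -146.02°, +165.55°, +177.17°.
Eastward gaps between consecutive values (wrapping around): 311.57°, 11.62°, 36.81°.
Largest gap = 311.57° ⇒ minimal covering band is its complement: 360° − 311.57° = 48.43°.
Band runs from +165.55° eastward to -146.02°, crossing the antimeridian.

48.43°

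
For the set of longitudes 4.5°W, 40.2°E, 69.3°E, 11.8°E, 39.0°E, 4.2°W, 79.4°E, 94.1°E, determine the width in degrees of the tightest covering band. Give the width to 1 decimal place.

Sort the longitudes: -4.5°, -4.2°, +11.8°, +39.0°, +40.2°, +69.3°, +79.4°, +94.1°.
Eastward gaps between consecutive values (wrapping around): 0.3°, 16.0°, 27.2°, 1.2°, 29.1°, 10.1°, 14.7°, 261.4°.
Largest gap = 261.4° ⇒ minimal covering band is its complement: 360° − 261.4° = 98.6°.
Band runs from -4.5° eastward to +94.1°.

98.6°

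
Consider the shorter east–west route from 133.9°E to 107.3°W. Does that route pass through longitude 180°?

Naïve |-107.3 − 133.9| = 241.2° > 180°, so the shorter arc goes the other way round — across 180°.
Signed shortest Δλ = ((-107.3 − 133.9 + 180) mod 360) − 180 = 118.8°.
Going east by 118.8° from +133.9° passes through 180° before reaching -107.3°.

Yes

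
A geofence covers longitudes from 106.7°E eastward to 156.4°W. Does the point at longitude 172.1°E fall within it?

Yes

Band width going east from +106.7° to -156.4°: ((-156.4 − 106.7) mod 360) = 96.9°.
Offset of +172.1° east of the west edge: ((172.1 − 106.7) mod 360) = 65.4°.
65.4° ≤ 96.9° ⇒ inside.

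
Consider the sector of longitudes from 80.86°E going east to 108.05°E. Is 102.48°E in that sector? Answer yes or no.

Yes

Band width going east from +80.86° to +108.05°: ((108.05 − 80.86) mod 360) = 27.19°.
Offset of +102.48° east of the west edge: ((102.48 − 80.86) mod 360) = 21.62°.
21.62° ≤ 27.19° ⇒ inside.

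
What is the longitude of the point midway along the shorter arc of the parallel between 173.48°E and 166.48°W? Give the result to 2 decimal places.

Signed shortest Δλ from +173.48° to -166.48° is +20.04°.
Midpoint longitude = +173.48° + (+20.04°)/2 = +173.48° + 10.02° = +183.50°.
Normalise into (−180°, 180°]: -176.50°.
(The naïve average (+173.48 + -166.48)/2 = 3.5° is on the wrong side of the globe.)

176.50°W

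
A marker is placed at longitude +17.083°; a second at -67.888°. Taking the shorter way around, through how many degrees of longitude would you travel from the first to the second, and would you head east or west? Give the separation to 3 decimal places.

Raw difference: -67.888 − 17.083 = -84.971°.
Normalise into (−180°, 180°]: -84.971° stays -84.971°.
Negative ⇒ the second point lies to the west; separation 84.971°.

84.971° west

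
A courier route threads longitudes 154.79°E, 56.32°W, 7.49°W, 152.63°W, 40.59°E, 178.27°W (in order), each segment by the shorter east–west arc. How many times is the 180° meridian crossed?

3

Leg 1: +154.79° → -56.32°, shortest Δλ = 148.89° (east) — crosses 180°.
Leg 2: -56.32° → -7.49°, shortest Δλ = 48.83° (east) — does not cross 180°.
Leg 3: -7.49° → -152.63°, shortest Δλ = -145.14° (west) — does not cross 180°.
Leg 4: -152.63° → +40.59°, shortest Δλ = -166.78° (west) — crosses 180°.
Leg 5: +40.59° → -178.27°, shortest Δλ = 141.14° (east) — crosses 180°.
Total crossings: 3.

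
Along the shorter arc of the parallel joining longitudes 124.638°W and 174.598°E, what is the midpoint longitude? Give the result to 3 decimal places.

155.020°W

Signed shortest Δλ from -124.638° to +174.598° is -60.764°.
Midpoint longitude = -124.638° + (-60.764°)/2 = -124.638° − 30.382° = -155.020°.
(The naïve average (-124.638 + +174.598)/2 = 24.98° is on the wrong side of the globe.)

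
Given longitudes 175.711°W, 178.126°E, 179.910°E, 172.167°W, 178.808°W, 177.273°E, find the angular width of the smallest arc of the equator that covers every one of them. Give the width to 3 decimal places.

10.560°

Sort the longitudes: -178.808°, -175.711°, -172.167°, +177.273°, +178.126°, +179.910°.
Eastward gaps between consecutive values (wrapping around): 3.097°, 3.544°, 349.440°, 0.853°, 1.784°, 1.282°.
Largest gap = 349.440° ⇒ minimal covering band is its complement: 360° − 349.440° = 10.560°.
Band runs from +177.273° eastward to -172.167°, crossing the antimeridian.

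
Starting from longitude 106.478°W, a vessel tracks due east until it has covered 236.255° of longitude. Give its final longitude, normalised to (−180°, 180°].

129.777°E

Start at -106.478°; shift +236.255° → +129.777°.
+129.777° already lies in (−180°, 180°].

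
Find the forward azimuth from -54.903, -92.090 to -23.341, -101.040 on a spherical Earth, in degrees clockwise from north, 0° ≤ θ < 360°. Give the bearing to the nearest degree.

Δλ = -101.040 − -92.090 = -8.950°.
θ = atan2( sin Δλ · cos φ₂ , cos φ₁ · sin φ₂ − sin φ₁ · cos φ₂ · cos Δλ )
  = atan2(-0.14284, 0.51427) = -15.523° → normalised to [0°, 360°): 344.477°.

344°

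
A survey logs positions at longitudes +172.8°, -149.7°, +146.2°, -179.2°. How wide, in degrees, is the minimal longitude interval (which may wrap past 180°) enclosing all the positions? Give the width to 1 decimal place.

Sort the longitudes: -179.2°, -149.7°, +146.2°, +172.8°.
Eastward gaps between consecutive values (wrapping around): 29.5°, 295.9°, 26.6°, 8.0°.
Largest gap = 295.9° ⇒ minimal covering band is its complement: 360° − 295.9° = 64.1°.
Band runs from +146.2° eastward to -149.7°, crossing the antimeridian.

64.1°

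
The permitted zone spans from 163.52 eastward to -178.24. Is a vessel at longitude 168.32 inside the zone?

Yes

Band width going east from +163.52° to -178.24°: ((-178.24 − 163.52) mod 360) = 18.24°.
Offset of +168.32° east of the west edge: ((168.32 − 163.52) mod 360) = 4.80°.
4.80° ≤ 18.24° ⇒ inside.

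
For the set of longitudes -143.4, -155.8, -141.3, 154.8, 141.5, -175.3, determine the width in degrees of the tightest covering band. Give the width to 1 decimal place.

Sort the longitudes: -175.3°, -155.8°, -143.4°, -141.3°, +141.5°, +154.8°.
Eastward gaps between consecutive values (wrapping around): 19.5°, 12.4°, 2.1°, 282.8°, 13.3°, 29.9°.
Largest gap = 282.8° ⇒ minimal covering band is its complement: 360° − 282.8° = 77.2°.
Band runs from +141.5° eastward to -141.3°, crossing the antimeridian.

77.2°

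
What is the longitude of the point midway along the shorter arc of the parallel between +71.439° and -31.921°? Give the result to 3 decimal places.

+19.759°

Signed shortest Δλ from +71.439° to -31.921° is -103.360°.
Midpoint longitude = +71.439° + (-103.360°)/2 = +71.439° − 51.680° = +19.759°.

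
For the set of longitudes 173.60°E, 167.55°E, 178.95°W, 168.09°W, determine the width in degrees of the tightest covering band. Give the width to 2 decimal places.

24.36°

Sort the longitudes: -178.95°, -168.09°, +167.55°, +173.60°.
Eastward gaps between consecutive values (wrapping around): 10.86°, 335.64°, 6.05°, 7.45°.
Largest gap = 335.64° ⇒ minimal covering band is its complement: 360° − 335.64° = 24.36°.
Band runs from +167.55° eastward to -168.09°, crossing the antimeridian.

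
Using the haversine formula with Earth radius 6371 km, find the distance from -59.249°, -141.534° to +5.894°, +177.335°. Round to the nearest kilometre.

Δλ = 177.335 − -141.534 = 318.869°; wrapped into (−180°, 180°]: -41.131°.
Δφ = 5.894 − -59.249 = 65.143°.
a = sin²(Δφ/2) + cos φ₁ · cos φ₂ · sin²(Δλ/2) = 0.352582.
c = 2·atan2(√a, √(1−a)) = 1.27151 rad → d = 6371·c ≈ 8100.81 km.

8101 km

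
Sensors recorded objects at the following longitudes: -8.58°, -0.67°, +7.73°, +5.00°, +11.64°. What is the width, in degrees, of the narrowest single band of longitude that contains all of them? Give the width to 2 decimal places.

20.22°

Sort the longitudes: -8.58°, -0.67°, +5.00°, +7.73°, +11.64°.
Eastward gaps between consecutive values (wrapping around): 7.91°, 5.67°, 2.73°, 3.91°, 339.78°.
Largest gap = 339.78° ⇒ minimal covering band is its complement: 360° − 339.78° = 20.22°.
Band runs from -8.58° eastward to +11.64°.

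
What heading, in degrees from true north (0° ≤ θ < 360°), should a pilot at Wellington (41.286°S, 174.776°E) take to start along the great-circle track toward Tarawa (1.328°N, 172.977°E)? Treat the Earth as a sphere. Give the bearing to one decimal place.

357.3°

Δλ = 172.977 − 174.776 = -1.799°.
θ = atan2( sin Δλ · cos φ₂ , cos φ₁ · sin φ₂ − sin φ₁ · cos φ₂ · cos Δλ )
  = atan2(-0.03138, 0.67673) = -2.655° → normalised to [0°, 360°): 357.345°.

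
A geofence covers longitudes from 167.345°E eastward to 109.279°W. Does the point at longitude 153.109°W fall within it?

Band width going east from +167.345° to -109.279°: ((-109.279 − 167.345) mod 360) = 83.376°.
Offset of -153.109° east of the west edge: ((-153.109 − 167.345) mod 360) = 39.546°.
39.546° ≤ 83.376° ⇒ inside.

Yes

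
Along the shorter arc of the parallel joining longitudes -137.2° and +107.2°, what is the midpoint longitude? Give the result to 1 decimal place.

Signed shortest Δλ from -137.2° to +107.2° is -115.6°.
Midpoint longitude = -137.2° + (-115.6°)/2 = -137.2° − 57.8° = -195.0°.
Normalise into (−180°, 180°]: +165.0°.
(The naïve average (-137.2 + +107.2)/2 = -15.0° is on the wrong side of the globe.)

+165.0°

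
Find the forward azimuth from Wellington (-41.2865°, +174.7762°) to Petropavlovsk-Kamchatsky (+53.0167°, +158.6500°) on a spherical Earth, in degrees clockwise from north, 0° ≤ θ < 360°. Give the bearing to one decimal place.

Δλ = 158.6500 − 174.7762 = -16.1262°.
θ = atan2( sin Δλ · cos φ₂ , cos φ₁ · sin φ₂ − sin φ₁ · cos φ₂ · cos Δλ )
  = atan2(-0.16709, 0.98156) = -9.661° → normalised to [0°, 360°): 350.339°.

350.3°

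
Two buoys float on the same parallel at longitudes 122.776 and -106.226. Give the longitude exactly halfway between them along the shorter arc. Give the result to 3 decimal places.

Signed shortest Δλ from +122.776° to -106.226° is +130.998°.
Midpoint longitude = +122.776° + (+130.998°)/2 = +122.776° + 65.499° = +188.275°.
Normalise into (−180°, 180°]: -171.725°.
(The naïve average (+122.776 + -106.226)/2 = 8.275° is on the wrong side of the globe.)

-171.725°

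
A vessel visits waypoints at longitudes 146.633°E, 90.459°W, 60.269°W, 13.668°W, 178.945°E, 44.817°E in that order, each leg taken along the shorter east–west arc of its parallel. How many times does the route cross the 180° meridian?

2

Leg 1: +146.633° → -90.459°, shortest Δλ = 122.908° (east) — crosses 180°.
Leg 2: -90.459° → -60.269°, shortest Δλ = 30.19° (east) — does not cross 180°.
Leg 3: -60.269° → -13.668°, shortest Δλ = 46.601° (east) — does not cross 180°.
Leg 4: -13.668° → +178.945°, shortest Δλ = -167.387° (west) — crosses 180°.
Leg 5: +178.945° → +44.817°, shortest Δλ = -134.128° (west) — does not cross 180°.
Total crossings: 2.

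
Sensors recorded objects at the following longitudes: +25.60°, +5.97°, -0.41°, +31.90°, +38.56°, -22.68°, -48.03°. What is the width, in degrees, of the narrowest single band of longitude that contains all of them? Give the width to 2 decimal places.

86.59°

Sort the longitudes: -48.03°, -22.68°, -0.41°, +5.97°, +25.60°, +31.90°, +38.56°.
Eastward gaps between consecutive values (wrapping around): 25.35°, 22.27°, 6.38°, 19.63°, 6.30°, 6.66°, 273.41°.
Largest gap = 273.41° ⇒ minimal covering band is its complement: 360° − 273.41° = 86.59°.
Band runs from -48.03° eastward to +38.56°.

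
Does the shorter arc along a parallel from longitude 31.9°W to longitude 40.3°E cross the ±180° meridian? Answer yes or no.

Signed shortest Δλ = ((40.3 − -31.9 + 180) mod 360) − 180 = 72.2°.
Going east by 72.2° from -31.9° reaches +40.3° without touching 180°.

No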